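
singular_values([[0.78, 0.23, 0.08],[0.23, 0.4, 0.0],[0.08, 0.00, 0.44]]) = [0.9, 0.44, 0.28]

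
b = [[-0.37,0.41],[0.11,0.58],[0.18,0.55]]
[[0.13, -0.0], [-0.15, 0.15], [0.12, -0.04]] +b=[[-0.24,0.41], [-0.04,0.73], [0.3,0.51]]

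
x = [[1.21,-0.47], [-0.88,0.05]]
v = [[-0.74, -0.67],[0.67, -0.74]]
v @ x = [[-0.31, 0.31], [1.46, -0.35]]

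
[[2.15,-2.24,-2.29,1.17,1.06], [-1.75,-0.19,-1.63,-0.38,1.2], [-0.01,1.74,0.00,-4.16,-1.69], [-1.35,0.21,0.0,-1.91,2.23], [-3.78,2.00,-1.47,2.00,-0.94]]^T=[[2.15, -1.75, -0.01, -1.35, -3.78], [-2.24, -0.19, 1.74, 0.21, 2.0], [-2.29, -1.63, 0.0, 0.0, -1.47], [1.17, -0.38, -4.16, -1.91, 2.0], [1.06, 1.20, -1.69, 2.23, -0.94]]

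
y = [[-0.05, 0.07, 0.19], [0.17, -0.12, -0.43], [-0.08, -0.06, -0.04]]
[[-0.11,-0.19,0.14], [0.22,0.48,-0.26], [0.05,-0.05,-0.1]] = y @ [[0.11, 0.82, 0.43], [-0.75, 0.39, 0.79], [-0.25, -0.91, 0.56]]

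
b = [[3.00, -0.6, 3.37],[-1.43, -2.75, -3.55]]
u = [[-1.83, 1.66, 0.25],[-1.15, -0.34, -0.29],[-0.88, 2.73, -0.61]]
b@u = [[-7.77, 14.38, -1.13], [8.90, -11.13, 2.61]]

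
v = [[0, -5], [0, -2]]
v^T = [[0, 0], [-5, -2]]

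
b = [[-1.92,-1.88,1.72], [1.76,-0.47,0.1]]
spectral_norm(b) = 3.30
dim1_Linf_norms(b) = [1.92, 1.76]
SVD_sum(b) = [[-2.25, -1.59, 1.54], [0.69, 0.49, -0.47]] + [[0.33, -0.29, 0.18], [1.07, -0.96, 0.57]]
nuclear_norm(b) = 4.92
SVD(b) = [[-0.96, 0.29], [0.29, 0.96]] @ diag([3.3004467705638216, 1.6170192066499516]) @ [[0.71, 0.5, -0.49], [0.69, -0.62, 0.37]]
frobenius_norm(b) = 3.68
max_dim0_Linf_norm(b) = 1.92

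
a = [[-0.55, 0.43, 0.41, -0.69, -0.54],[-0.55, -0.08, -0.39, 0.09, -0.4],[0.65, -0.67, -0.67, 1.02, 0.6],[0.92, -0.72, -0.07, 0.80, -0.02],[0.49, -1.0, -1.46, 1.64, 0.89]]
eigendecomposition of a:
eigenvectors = [[0.37-0.09j, (0.37+0.09j), (0.43+0j), (0.39+0j), (0.46+0j)],[0.22-0.28j, (0.22+0.28j), 0.84+0.00j, 0.72+0.00j, -0.04+0.00j],[(-0.44+0.01j), (-0.44-0.01j), -0.27+0.00j, (-0.39+0j), -0.61+0.00j],[(-0.12-0.32j), (-0.12+0.32j), 0.19+0.00j, (0.17+0j), -0.61+0.00j],[(-0.64+0j), -0.64-0.00j, -0.07+0.00j, -0.38+0.00j, (-0.17+0j)]]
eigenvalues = [(0.26+0.5j), (0.26-0.5j), (-0.18+0j), (0.07+0j), (-0.02+0j)]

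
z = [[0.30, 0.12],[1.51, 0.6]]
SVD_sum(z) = [[0.3, 0.12], [1.51, 0.6]] + [[-0.00, 0.0], [0.00, -0.0]]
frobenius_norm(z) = 1.66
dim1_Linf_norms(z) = [0.3, 1.51]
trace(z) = 0.90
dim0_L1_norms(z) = [1.81, 0.72]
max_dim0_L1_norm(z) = 1.81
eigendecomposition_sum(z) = [[-0.00, 0.0], [0.00, -0.00]] + [[0.3, 0.12], [1.51, 0.60]]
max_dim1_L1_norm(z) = 2.11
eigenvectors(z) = [[-0.37, -0.2], [0.93, -0.98]]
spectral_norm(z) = 1.66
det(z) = -0.00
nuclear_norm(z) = 1.66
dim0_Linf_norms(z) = [1.51, 0.6]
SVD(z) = [[-0.2,-0.98], [-0.98,0.20]] @ diag([1.6566530944389548, 0.0007243520107064515]) @ [[-0.93, -0.37], [0.37, -0.93]]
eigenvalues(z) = [-0.0, 0.9]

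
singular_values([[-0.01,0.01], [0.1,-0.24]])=[0.26, 0.01]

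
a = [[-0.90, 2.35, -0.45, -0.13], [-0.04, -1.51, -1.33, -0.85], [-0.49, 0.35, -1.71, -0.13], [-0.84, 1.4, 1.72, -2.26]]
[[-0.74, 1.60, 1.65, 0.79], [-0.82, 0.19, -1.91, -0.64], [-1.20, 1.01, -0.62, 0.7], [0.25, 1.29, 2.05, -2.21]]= a @ [[-0.44, -0.88, 0.14, -0.05], [-0.32, 0.28, 0.85, 0.29], [0.73, -0.26, 0.5, -0.4], [0.41, -0.27, -0.05, 0.87]]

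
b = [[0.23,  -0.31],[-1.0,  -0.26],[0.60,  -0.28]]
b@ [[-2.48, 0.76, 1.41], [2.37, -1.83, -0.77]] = [[-1.31, 0.74, 0.56], [1.86, -0.28, -1.21], [-2.15, 0.97, 1.06]]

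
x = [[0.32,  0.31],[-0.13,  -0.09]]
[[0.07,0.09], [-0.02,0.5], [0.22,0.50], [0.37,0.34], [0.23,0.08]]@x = [[0.01,0.01],[-0.07,-0.05],[0.01,0.02],[0.07,0.08],[0.06,0.06]]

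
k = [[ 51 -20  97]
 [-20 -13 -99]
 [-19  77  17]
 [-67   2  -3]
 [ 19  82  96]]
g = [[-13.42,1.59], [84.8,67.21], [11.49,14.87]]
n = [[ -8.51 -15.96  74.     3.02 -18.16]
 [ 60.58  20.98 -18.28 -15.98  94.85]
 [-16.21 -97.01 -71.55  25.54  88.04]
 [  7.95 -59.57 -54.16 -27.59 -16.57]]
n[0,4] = -18.16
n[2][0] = -16.21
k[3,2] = -3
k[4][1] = 82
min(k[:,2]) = -99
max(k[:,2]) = 97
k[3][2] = -3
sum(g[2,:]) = 26.36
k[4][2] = 96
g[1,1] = 67.21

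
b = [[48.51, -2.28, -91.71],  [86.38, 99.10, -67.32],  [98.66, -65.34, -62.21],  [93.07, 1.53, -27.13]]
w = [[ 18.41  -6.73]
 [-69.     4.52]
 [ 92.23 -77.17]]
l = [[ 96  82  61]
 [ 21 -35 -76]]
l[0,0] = 96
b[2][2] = -62.21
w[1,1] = 4.52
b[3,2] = -27.13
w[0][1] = -6.73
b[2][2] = -62.21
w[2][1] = -77.17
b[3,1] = 1.53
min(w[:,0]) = -69.0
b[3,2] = -27.13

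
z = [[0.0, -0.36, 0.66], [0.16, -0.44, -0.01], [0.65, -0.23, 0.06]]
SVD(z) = [[-0.69, -0.70, -0.18], [-0.42, 0.18, 0.89], [-0.60, 0.69, -0.42]] @ diag([0.8735722156939155, 0.6379962712224505, 0.305503423669643]) @ [[-0.52, 0.65, -0.56], [0.75, 0.03, -0.67], [-0.42, -0.76, -0.5]]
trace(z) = -0.38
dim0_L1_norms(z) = [0.81, 1.03, 0.73]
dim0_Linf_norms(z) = [0.65, 0.44, 0.66]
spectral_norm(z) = 0.87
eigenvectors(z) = [[0.69+0.00j, (-0.29+0.02j), (-0.29-0.02j)], [0.09+0.00j, 0.72+0.00j, 0.72-0.00j], [(0.72+0j), (0.62-0.01j), 0.62+0.01j]]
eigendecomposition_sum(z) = [[(0.31+0j),-0.17+0.00j,0.35+0.00j], [(0.04+0j),(-0.02+0j),0.05+0.00j], [0.32+0.00j,(-0.18+0j),(0.37+0j)]] + [[-0.15-2.22j, -0.09-3.05j, 0.16+2.50j],  [(0.06+5.5j), (-0.21+7.55j), -0.03-6.20j],  [(0.16+4.72j), -0.02+6.49j, -0.15-5.33j]] + [[-0.15+2.22j, (-0.09+3.05j), 0.16-2.50j], [(0.06-5.5j), (-0.21-7.55j), (-0.03+6.2j)], [(0.16-4.72j), (-0.02-6.49j), (-0.15+5.33j)]]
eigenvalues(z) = [(0.65+0j), (-0.51+0j), (-0.51-0j)]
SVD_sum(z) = [[0.31, -0.39, 0.33], [0.19, -0.24, 0.20], [0.27, -0.34, 0.29]] + [[-0.33, -0.01, 0.30], [0.09, 0.0, -0.08], [0.33, 0.01, -0.29]] + [[0.02, 0.04, 0.03], [-0.11, -0.21, -0.14], [0.05, 0.10, 0.06]]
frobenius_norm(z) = 1.12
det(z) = 0.17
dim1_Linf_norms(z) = [0.66, 0.44, 0.65]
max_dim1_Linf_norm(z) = 0.66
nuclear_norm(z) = 1.82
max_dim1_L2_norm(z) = 0.75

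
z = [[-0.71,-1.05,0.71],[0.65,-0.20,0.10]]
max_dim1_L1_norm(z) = 2.47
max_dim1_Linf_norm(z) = 1.05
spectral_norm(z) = 1.46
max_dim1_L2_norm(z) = 1.45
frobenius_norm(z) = 1.61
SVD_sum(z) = [[-0.77, -1.02, 0.69], [0.08, 0.11, -0.08]] + [[0.06, -0.03, 0.02], [0.57, -0.31, 0.18]]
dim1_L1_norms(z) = [2.47, 0.95]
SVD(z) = [[-0.99,0.11], [0.11,0.99]] @ diag([1.4595725692630865, 0.6729397558881124]) @ [[0.53, 0.70, -0.48], [0.85, -0.46, 0.26]]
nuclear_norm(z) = 2.13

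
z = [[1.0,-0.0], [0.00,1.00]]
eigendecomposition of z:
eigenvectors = [[1.00, 0.0], [0.00, 1.00]]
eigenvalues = [1.0, 1.0]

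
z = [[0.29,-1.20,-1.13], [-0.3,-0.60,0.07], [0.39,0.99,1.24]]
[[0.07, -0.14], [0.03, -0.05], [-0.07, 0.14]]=z @[[-0.01, 0.02], [-0.04, 0.08], [-0.02, 0.04]]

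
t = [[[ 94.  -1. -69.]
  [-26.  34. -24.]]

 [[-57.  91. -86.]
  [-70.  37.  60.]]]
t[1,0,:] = [-57.0, 91.0, -86.0]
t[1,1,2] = 60.0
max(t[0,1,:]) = 34.0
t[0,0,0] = 94.0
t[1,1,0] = -70.0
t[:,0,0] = [94.0, -57.0]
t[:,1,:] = [[-26.0, 34.0, -24.0], [-70.0, 37.0, 60.0]]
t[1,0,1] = 91.0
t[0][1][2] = -24.0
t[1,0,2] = -86.0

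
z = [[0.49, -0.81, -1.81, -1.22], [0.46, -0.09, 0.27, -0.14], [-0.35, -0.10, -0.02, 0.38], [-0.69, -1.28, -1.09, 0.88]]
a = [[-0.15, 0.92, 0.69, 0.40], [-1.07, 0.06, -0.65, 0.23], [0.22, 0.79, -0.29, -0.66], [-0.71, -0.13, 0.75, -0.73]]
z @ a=[[1.26, -0.87, 0.47, 2.09],  [0.19, 0.65, 0.19, 0.09],  [-0.11, -0.39, 0.11, -0.43],  [0.61, -1.69, 1.33, -0.49]]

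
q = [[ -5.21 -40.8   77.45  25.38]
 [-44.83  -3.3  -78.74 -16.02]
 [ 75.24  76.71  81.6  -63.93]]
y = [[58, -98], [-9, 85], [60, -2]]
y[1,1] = 85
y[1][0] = -9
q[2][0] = 75.24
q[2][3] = -63.93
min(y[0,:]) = -98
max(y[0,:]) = 58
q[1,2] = -78.74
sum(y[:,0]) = 109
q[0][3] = 25.38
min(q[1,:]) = -78.74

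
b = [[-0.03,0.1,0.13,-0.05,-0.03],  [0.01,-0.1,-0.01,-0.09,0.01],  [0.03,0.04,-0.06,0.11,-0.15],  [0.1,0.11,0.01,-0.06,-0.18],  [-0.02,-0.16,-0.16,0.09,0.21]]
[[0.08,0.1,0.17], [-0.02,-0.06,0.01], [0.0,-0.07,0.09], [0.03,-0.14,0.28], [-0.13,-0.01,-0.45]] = b @ [[-0.46, -1.48, 0.13], [0.18, 0.43, 0.12], [0.28, 0.11, 0.83], [-0.13, -0.01, -0.43], [-0.27, 0.23, -1.20]]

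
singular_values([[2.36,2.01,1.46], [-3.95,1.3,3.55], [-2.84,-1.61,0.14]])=[5.93, 4.13, 0.39]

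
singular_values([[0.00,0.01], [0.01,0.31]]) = [0.31, 0.0]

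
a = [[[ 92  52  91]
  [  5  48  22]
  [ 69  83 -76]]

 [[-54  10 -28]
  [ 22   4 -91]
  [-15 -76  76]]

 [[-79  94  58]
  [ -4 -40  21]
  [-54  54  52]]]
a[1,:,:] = [[-54, 10, -28], [22, 4, -91], [-15, -76, 76]]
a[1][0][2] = -28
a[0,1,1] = 48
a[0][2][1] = 83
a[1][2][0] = -15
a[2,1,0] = -4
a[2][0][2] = 58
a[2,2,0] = -54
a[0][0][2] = 91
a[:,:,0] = [[92, 5, 69], [-54, 22, -15], [-79, -4, -54]]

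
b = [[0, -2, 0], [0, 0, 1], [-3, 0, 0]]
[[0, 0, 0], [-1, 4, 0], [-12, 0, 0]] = b@[[4, 0, 0], [0, 0, 0], [-1, 4, 0]]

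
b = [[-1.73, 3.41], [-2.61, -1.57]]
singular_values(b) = [3.84, 3.02]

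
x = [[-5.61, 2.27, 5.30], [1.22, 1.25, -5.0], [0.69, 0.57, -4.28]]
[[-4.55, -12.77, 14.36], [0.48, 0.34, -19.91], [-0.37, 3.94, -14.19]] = x@[[1.41, -2.02, -2.01], [0.57, -5.88, -4.29], [0.39, -2.03, 2.42]]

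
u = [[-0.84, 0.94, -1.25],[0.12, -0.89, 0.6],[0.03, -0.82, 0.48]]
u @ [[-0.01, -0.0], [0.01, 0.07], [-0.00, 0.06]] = [[0.02, -0.01],[-0.01, -0.03],[-0.01, -0.03]]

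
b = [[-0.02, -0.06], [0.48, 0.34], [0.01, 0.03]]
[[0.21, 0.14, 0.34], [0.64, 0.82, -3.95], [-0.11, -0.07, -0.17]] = b@[[5.05, 4.35, -5.44], [-5.24, -3.72, -3.93]]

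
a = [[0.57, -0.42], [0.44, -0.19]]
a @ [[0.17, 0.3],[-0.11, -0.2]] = [[0.14, 0.26], [0.1, 0.17]]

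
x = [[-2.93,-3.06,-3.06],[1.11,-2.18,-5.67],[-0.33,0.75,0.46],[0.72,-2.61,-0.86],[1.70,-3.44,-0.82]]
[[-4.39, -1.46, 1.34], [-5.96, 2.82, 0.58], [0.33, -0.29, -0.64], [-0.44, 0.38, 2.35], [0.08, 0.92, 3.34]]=x @ [[0.39, 0.74, 0.21], [-0.11, 0.20, -0.94], [1.17, -0.43, 0.3]]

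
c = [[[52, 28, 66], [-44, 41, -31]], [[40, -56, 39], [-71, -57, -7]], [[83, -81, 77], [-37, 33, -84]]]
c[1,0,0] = 40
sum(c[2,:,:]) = -9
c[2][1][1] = 33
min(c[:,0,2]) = 39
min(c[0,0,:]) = 28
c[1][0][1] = -56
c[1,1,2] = -7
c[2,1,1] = 33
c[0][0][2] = 66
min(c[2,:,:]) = -84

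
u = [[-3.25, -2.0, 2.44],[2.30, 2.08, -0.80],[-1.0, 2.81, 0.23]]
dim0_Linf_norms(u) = [3.25, 2.81, 2.44]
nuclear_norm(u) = 9.18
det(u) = 11.44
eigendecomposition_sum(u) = [[-1.73+0.31j, (-1.24-1.15j), 1.18+0.62j], [0.90+0.08j, (0.46+0.74j), -0.50-0.47j], [-0.91-1.27j, (0.45-1.44j), -0.05+1.19j]] + [[-1.73-0.31j, (-1.24+1.15j), 1.18-0.62j], [(0.9-0.08j), 0.46-0.74j, (-0.5+0.47j)], [(-0.91+1.27j), (0.45+1.44j), -0.05-1.19j]] + [[0.20+0.00j, 0.47+0.00j, (0.08-0j)], [(0.5+0j), 1.17+0.00j, (0.2-0j)], [0.82+0.00j, (1.92+0j), (0.33-0j)]]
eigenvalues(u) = [(-1.32+2.24j), (-1.32-2.24j), (1.7+0j)]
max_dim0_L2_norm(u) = 4.11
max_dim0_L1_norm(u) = 6.89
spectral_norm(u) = 5.52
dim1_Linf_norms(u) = [3.25, 2.3, 2.81]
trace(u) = -0.94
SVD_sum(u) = [[-3.05,-2.61,1.93], [2.15,1.84,-1.36], [0.59,0.51,-0.37]] + [[-0.39, 0.59, 0.19], [-0.13, 0.21, 0.06], [-1.52, 2.31, 0.73]] + [[0.19, 0.02, 0.32], [0.29, 0.03, 0.49], [-0.07, -0.01, -0.13]]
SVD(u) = [[-0.81, 0.25, 0.54], [0.57, 0.09, 0.82], [0.16, 0.96, -0.21]] @ diag([5.518090764340041, 2.9635464659370534, 0.6996904034908085]) @ [[0.68, 0.59, -0.43], [-0.53, 0.81, 0.26], [0.50, 0.05, 0.86]]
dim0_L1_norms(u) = [6.55, 6.89, 3.47]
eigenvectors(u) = [[0.70+0.00j,  (0.7-0j),  (0.21+0j)], [(-0.35-0.1j),  (-0.35+0.1j),  0.51+0.00j], [(0.27+0.56j),  (0.27-0.56j),  (0.84+0j)]]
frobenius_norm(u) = 6.30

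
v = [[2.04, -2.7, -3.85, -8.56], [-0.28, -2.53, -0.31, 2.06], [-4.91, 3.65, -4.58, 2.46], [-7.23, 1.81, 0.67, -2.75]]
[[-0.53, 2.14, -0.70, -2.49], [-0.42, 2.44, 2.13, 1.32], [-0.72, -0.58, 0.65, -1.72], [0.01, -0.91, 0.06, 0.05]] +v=[[1.51,-0.56,-4.55,-11.05],[-0.70,-0.09,1.82,3.38],[-5.63,3.07,-3.93,0.74],[-7.22,0.90,0.73,-2.70]]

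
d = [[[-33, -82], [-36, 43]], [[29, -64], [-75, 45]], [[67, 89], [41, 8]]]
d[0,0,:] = [-33, -82]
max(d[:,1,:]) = 45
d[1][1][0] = -75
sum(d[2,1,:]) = 49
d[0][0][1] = -82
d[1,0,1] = -64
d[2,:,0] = [67, 41]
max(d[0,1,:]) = 43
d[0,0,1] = -82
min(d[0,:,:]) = -82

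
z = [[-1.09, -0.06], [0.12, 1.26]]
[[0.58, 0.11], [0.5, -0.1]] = z@[[-0.56, -0.1], [0.45, -0.07]]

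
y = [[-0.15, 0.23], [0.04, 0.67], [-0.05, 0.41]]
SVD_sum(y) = [[-0.01, 0.24], [-0.03, 0.67], [-0.02, 0.41]] + [[-0.14, -0.01], [0.07, 0.0], [-0.03, -0.00]]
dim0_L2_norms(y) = [0.16, 0.82]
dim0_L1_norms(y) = [0.24, 1.31]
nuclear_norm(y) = 0.98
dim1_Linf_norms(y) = [0.23, 0.67, 0.41]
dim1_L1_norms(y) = [0.38, 0.71, 0.46]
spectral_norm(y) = 0.82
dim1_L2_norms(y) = [0.27, 0.67, 0.41]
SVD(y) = [[-0.29,0.88], [-0.81,-0.43], [-0.5,0.2]] @ diag([0.8192275764313331, 0.1592676301526595]) @ [[0.04, -1.00],  [-1.0, -0.04]]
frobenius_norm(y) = 0.83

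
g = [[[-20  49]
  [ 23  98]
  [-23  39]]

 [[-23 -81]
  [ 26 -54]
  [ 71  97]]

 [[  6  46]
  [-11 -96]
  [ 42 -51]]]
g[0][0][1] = 49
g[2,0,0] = 6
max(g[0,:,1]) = 98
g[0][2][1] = 39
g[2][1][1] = -96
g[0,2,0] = -23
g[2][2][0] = 42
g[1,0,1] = -81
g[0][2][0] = -23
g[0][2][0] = -23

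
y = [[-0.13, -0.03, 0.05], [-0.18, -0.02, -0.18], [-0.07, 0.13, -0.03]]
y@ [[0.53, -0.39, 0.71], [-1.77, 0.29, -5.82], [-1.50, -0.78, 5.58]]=[[-0.09,  0.0,  0.36], [0.21,  0.2,  -1.02], [-0.22,  0.09,  -0.97]]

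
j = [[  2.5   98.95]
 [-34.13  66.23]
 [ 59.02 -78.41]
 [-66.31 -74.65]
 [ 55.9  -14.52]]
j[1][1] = 66.23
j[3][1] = -74.65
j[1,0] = -34.13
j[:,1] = [98.95, 66.23, -78.41, -74.65, -14.52]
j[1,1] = 66.23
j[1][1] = 66.23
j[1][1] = 66.23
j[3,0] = -66.31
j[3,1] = -74.65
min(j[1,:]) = -34.13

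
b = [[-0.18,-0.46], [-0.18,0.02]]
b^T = [[-0.18, -0.18],[-0.46, 0.02]]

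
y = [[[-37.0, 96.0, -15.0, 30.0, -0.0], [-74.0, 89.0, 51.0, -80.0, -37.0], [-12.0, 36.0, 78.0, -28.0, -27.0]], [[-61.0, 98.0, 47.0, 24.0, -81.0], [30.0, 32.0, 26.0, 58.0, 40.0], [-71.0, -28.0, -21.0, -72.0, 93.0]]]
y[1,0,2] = 47.0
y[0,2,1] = 36.0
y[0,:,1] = [96.0, 89.0, 36.0]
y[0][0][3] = 30.0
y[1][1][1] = 32.0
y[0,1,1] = 89.0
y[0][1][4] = -37.0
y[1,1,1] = 32.0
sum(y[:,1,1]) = 121.0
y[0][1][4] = -37.0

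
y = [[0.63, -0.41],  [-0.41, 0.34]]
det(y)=0.046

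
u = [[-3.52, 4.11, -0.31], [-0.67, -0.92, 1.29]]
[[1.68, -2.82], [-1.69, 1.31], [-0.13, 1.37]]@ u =[[-4.02, 9.50, -4.16], [5.07, -8.15, 2.21], [-0.46, -1.79, 1.81]]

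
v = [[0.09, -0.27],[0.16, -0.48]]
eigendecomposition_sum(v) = [[-0.0, 0.0], [-0.0, 0.00]] + [[0.09, -0.27],  [0.16, -0.48]]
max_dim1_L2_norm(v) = 0.51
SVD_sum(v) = [[0.09,-0.27], [0.16,-0.48]] + [[-0.00, -0.0], [0.0, 0.0]]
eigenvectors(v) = [[0.95, 0.49], [0.32, 0.87]]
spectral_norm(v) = 0.58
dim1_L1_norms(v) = [0.36, 0.64]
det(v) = 0.00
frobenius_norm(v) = 0.58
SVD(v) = [[-0.49, -0.87], [-0.87, 0.49]] @ diag([0.5805170109479998, 2.6518115715795854e-17]) @ [[-0.32, 0.95], [0.95, 0.32]]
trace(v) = -0.39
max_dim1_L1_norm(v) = 0.64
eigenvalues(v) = [-0.0, -0.39]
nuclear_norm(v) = 0.58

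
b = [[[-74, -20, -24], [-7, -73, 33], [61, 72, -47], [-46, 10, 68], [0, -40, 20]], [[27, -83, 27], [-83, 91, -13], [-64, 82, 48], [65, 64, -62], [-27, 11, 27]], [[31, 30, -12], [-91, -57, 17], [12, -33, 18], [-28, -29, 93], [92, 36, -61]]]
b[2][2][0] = 12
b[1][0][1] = -83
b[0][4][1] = -40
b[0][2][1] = 72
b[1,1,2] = -13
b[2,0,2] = -12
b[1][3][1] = 64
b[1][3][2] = -62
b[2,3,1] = -29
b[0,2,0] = 61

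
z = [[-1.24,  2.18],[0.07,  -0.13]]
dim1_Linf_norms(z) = [2.18, 0.13]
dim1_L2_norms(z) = [2.51, 0.15]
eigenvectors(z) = [[-1.0,-0.87], [0.06,-0.49]]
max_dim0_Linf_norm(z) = 2.18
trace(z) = -1.37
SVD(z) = [[-1.0,  0.06], [0.06,  1.0]] @ diag([2.512327264160306, 0.0034231209136976683]) @ [[0.49, -0.87], [-0.87, -0.49]]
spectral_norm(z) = 2.51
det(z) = 0.01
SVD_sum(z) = [[-1.24, 2.18], [0.07, -0.13]] + [[-0.0, -0.0],[-0.00, -0.0]]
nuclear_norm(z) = 2.52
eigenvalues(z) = [-1.36, -0.01]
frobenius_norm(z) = 2.51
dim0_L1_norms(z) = [1.31, 2.31]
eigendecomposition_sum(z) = [[-1.24, 2.19], [0.07, -0.12]] + [[-0.00, -0.01], [-0.00, -0.01]]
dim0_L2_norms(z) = [1.24, 2.18]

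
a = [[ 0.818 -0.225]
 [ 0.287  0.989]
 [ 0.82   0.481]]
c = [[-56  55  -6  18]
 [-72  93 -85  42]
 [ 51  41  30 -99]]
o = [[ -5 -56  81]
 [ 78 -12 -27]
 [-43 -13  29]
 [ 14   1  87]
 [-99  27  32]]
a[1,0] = 0.287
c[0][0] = -56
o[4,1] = 27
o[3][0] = 14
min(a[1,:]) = 0.287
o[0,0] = -5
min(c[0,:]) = -56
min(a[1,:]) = 0.287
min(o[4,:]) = -99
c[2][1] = 41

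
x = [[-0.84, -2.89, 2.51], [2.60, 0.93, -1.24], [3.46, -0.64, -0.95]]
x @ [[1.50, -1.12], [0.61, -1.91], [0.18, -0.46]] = [[-2.57, 5.31], [4.24, -4.12], [4.63, -2.22]]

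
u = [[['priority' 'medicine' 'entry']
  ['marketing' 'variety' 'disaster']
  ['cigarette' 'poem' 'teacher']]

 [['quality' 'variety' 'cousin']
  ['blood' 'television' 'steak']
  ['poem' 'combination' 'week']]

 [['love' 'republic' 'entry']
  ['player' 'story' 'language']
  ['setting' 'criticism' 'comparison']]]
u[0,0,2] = 'entry'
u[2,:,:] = [['love', 'republic', 'entry'], ['player', 'story', 'language'], ['setting', 'criticism', 'comparison']]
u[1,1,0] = 'blood'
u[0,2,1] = 'poem'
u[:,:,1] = [['medicine', 'variety', 'poem'], ['variety', 'television', 'combination'], ['republic', 'story', 'criticism']]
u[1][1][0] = 'blood'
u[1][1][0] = 'blood'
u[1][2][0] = 'poem'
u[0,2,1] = 'poem'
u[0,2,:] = ['cigarette', 'poem', 'teacher']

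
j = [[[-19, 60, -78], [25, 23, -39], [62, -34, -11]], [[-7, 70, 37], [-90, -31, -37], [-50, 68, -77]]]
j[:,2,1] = [-34, 68]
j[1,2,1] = 68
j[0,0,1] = 60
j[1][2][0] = -50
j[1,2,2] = -77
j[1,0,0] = -7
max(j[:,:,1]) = 70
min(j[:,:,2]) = -78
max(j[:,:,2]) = 37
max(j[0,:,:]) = 62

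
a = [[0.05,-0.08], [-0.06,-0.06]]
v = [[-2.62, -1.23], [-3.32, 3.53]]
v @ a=[[-0.06,0.28], [-0.38,0.05]]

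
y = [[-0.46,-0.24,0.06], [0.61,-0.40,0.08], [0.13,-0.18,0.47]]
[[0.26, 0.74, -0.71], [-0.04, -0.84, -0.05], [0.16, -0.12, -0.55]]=y@[[-0.34, -1.51, 0.81], [-0.36, -0.19, 1.17], [0.30, 0.08, -0.94]]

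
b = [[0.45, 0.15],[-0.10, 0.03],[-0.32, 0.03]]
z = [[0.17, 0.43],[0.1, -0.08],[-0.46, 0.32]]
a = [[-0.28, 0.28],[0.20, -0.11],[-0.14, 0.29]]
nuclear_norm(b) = 0.69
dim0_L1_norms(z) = [0.73, 0.83]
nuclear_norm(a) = 0.67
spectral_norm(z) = 0.60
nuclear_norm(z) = 1.03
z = b + a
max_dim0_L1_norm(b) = 0.87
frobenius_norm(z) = 0.74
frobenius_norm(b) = 0.58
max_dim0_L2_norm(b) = 0.56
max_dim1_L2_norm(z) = 0.56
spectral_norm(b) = 0.57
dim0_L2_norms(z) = [0.5, 0.54]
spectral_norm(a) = 0.55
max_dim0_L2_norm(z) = 0.54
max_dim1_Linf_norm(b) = 0.45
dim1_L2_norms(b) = [0.47, 0.1, 0.32]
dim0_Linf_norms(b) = [0.45, 0.15]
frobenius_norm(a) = 0.56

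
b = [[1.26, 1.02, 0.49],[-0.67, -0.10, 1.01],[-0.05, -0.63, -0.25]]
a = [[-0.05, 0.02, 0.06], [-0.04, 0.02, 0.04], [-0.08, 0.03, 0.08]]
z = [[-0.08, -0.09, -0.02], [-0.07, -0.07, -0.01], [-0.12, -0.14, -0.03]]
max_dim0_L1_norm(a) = 0.18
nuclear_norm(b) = 3.38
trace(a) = 0.05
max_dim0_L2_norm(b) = 1.43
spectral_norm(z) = 0.24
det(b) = 0.82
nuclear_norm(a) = 0.16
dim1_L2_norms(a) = [0.08, 0.06, 0.12]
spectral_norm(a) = 0.15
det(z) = -0.00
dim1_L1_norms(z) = [0.19, 0.15, 0.29]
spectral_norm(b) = 1.79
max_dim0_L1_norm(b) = 1.98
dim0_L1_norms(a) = [0.17, 0.07, 0.18]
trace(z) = -0.18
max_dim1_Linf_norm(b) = 1.26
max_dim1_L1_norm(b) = 2.77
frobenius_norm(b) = 2.19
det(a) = 0.00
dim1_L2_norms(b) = [1.69, 1.22, 0.68]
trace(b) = 0.91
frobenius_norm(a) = 0.15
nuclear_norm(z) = 0.25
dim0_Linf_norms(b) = [1.26, 1.02, 1.01]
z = a @ b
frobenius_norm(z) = 0.24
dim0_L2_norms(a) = [0.1, 0.04, 0.11]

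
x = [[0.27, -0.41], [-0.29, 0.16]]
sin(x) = [[0.25, -0.39], [-0.28, 0.15]]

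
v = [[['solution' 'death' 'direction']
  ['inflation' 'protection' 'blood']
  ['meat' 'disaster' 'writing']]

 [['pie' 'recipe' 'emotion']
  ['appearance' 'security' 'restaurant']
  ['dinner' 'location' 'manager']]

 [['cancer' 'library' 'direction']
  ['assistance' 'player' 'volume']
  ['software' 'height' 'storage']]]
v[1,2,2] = 'manager'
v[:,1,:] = [['inflation', 'protection', 'blood'], ['appearance', 'security', 'restaurant'], ['assistance', 'player', 'volume']]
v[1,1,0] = 'appearance'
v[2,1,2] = 'volume'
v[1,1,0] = 'appearance'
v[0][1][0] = 'inflation'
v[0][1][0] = 'inflation'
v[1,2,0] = 'dinner'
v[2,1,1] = 'player'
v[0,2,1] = 'disaster'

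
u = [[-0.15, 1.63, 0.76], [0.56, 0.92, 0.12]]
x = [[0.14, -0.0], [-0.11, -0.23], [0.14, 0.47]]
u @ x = [[-0.09, -0.02], [-0.01, -0.16]]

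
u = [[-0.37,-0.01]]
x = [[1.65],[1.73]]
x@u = [[-0.61, -0.02], [-0.64, -0.02]]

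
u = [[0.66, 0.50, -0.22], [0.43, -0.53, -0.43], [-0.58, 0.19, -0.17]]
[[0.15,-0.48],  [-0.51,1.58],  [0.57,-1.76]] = u @ [[-0.57,1.76],  [0.86,-2.67],  [-0.45,1.38]]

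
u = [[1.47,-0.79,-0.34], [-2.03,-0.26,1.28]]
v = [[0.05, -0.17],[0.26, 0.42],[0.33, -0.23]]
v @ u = [[0.42, 0.00, -0.23],[-0.47, -0.31, 0.45],[0.95, -0.20, -0.41]]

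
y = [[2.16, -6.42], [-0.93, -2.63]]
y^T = [[2.16, -0.93], [-6.42, -2.63]]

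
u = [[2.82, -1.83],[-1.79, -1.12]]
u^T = [[2.82, -1.79],[-1.83, -1.12]]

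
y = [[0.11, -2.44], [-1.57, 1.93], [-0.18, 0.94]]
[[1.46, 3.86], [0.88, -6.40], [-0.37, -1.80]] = y @ [[-1.37, 2.26],  [-0.66, -1.48]]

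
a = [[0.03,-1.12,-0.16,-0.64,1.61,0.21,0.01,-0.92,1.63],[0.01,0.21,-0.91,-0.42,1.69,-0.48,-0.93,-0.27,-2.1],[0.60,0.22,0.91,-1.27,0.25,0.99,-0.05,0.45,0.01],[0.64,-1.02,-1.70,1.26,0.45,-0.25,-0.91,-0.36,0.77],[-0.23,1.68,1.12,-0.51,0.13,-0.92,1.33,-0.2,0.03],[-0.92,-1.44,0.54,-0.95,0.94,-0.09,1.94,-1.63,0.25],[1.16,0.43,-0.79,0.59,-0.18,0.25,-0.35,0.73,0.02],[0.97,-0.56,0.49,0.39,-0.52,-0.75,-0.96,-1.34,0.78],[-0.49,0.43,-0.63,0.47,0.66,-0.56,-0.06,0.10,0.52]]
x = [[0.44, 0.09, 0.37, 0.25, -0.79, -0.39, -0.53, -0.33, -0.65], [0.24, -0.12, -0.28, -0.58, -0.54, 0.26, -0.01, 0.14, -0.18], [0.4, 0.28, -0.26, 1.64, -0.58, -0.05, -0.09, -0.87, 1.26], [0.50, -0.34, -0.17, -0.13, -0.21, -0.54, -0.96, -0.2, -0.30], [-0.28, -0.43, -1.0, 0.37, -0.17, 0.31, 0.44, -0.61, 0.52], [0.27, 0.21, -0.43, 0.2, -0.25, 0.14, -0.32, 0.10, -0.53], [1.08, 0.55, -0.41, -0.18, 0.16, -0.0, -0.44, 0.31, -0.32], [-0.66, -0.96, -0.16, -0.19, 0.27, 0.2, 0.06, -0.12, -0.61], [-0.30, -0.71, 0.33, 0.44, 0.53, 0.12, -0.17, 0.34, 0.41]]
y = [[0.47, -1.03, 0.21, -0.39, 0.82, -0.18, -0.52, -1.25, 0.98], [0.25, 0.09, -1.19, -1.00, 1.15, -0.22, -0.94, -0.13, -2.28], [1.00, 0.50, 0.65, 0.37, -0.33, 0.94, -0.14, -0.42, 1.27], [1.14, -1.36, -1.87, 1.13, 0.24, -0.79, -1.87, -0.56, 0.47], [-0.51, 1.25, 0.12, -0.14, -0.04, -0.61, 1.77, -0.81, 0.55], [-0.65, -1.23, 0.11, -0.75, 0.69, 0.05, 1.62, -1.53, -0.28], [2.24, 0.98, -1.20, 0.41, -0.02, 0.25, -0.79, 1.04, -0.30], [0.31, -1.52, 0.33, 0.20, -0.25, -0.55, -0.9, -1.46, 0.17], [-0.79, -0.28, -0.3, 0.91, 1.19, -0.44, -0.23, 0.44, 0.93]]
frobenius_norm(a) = 7.67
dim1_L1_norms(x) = [3.84, 2.35, 5.43, 3.35, 4.13, 2.45, 3.45, 3.23, 3.35]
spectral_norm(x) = 2.65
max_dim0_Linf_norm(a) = 2.1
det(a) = 0.01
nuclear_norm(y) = 20.53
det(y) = 144.64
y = x + a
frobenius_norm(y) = 8.14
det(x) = 0.14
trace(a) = 1.28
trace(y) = 1.03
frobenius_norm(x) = 4.37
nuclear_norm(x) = 10.73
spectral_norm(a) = 4.27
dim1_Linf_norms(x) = [0.79, 0.58, 1.64, 0.96, 1.0, 0.53, 1.08, 0.96, 0.71]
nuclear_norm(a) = 18.84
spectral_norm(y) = 4.77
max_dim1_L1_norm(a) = 8.7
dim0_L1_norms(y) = [7.36, 8.24, 5.98, 5.3, 4.73, 4.03, 8.78, 7.64, 7.23]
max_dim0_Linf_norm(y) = 2.28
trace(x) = -0.25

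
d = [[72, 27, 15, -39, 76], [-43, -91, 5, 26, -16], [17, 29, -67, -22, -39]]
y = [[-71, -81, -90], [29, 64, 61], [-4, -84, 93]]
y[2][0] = -4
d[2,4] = -39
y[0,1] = -81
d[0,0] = 72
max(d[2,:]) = 29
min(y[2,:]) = -84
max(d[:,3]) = 26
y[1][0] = 29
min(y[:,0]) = -71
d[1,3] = 26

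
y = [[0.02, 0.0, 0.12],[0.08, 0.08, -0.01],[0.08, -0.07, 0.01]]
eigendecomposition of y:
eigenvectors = [[0.66+0.00j, (-0.22-0.51j), (-0.22+0.51j)], [(-0.33+0j), (-0.69+0j), (-0.69-0j)], [-0.67+0.00j, (0.07-0.46j), 0.07+0.46j]]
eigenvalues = [(-0.1+0j), (0.11+0.05j), (0.11-0.05j)]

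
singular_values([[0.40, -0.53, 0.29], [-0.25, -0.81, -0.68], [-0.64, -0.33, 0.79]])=[1.13, 1.06, 0.68]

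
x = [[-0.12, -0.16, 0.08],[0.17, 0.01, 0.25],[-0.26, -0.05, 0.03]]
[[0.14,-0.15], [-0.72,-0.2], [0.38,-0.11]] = x @ [[-1.55, 0.24], [-0.62, 0.28], [-1.81, -0.97]]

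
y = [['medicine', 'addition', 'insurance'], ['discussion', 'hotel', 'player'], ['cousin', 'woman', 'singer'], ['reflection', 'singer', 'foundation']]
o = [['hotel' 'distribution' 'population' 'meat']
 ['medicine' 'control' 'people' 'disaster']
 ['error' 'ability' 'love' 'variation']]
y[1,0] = 'discussion'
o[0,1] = 'distribution'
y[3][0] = 'reflection'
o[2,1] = 'ability'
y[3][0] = 'reflection'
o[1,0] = 'medicine'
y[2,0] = 'cousin'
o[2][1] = 'ability'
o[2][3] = 'variation'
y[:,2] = ['insurance', 'player', 'singer', 'foundation']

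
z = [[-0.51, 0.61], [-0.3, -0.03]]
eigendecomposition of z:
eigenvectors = [[0.82+0.00j,(0.82-0j)],[(0.32+0.48j),0.32-0.48j]]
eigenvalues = [(-0.27+0.35j), (-0.27-0.35j)]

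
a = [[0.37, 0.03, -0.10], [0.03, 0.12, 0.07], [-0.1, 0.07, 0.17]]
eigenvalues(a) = [0.41, 0.05, 0.2]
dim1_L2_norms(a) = [0.38, 0.14, 0.21]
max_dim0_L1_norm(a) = 0.5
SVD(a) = [[-0.92, -0.28, 0.26], [-0.0, -0.69, -0.73], [0.38, -0.67, 0.63]] @ diag([0.41142453869581375, 0.20056016662224688, 0.048015294681939484]) @ [[-0.92, -0.00, 0.38],[-0.28, -0.69, -0.67],[0.26, -0.73, 0.63]]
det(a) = 0.00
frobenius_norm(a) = 0.46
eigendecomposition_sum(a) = [[0.35,0.00,-0.15],[0.0,0.00,-0.0],[-0.15,-0.00,0.06]] + [[0.0, -0.01, 0.01],  [-0.01, 0.03, -0.02],  [0.01, -0.02, 0.02]] + [[0.02, 0.04, 0.04], [0.04, 0.09, 0.09], [0.04, 0.09, 0.09]]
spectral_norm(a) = 0.41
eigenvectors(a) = [[-0.92, -0.26, 0.28],[-0.0, 0.73, 0.69],[0.38, -0.63, 0.67]]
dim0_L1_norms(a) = [0.5, 0.22, 0.34]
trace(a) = 0.66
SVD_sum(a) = [[0.35, 0.0, -0.15], [0.00, 0.00, -0.0], [-0.15, -0.00, 0.06]] + [[0.02, 0.04, 0.04], [0.04, 0.09, 0.09], [0.04, 0.09, 0.09]] + [[0.00,  -0.01,  0.01], [-0.01,  0.03,  -0.02], [0.01,  -0.02,  0.02]]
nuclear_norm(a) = 0.66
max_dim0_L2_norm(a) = 0.38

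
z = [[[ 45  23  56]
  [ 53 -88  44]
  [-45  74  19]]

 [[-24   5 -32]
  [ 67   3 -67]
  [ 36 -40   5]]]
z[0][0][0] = 45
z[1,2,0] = 36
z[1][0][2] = -32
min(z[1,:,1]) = -40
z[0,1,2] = 44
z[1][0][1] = 5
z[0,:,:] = [[45, 23, 56], [53, -88, 44], [-45, 74, 19]]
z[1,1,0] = 67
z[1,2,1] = -40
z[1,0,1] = 5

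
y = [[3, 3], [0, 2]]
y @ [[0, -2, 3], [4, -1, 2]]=[[12, -9, 15], [8, -2, 4]]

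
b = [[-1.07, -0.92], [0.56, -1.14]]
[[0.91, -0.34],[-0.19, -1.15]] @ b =[[-1.16, -0.45], [-0.44, 1.49]]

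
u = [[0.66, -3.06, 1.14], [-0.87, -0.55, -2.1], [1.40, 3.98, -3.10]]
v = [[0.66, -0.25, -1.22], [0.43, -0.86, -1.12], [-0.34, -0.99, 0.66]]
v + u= [[1.32, -3.31, -0.08], [-0.44, -1.41, -3.22], [1.06, 2.99, -2.44]]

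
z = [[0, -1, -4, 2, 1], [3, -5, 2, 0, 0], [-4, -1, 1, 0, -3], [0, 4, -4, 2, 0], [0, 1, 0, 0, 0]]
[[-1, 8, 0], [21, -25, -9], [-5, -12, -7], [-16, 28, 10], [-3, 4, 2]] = z@[[2, 1, 1], [-3, 4, 2], [0, -4, -1], [-2, -2, -1], [0, 0, 0]]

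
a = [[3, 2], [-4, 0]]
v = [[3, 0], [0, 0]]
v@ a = [[9, 6], [0, 0]]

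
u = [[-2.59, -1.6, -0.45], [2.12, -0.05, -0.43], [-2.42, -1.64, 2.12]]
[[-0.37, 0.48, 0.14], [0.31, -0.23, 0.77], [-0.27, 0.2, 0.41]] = u @ [[0.15,-0.13,0.36],[-0.02,-0.06,-0.69],[0.03,-0.1,0.07]]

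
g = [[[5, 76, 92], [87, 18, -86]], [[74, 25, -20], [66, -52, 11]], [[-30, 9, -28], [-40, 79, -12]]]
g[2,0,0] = -30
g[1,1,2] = 11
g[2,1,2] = -12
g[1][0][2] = -20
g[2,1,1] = 79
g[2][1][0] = -40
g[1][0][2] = -20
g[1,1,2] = 11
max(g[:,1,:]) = 87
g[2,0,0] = -30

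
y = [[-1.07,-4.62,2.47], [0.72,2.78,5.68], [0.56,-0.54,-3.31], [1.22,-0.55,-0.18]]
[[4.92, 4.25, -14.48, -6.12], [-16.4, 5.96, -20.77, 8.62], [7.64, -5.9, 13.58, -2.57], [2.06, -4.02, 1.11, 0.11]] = y @ [[0.43, -2.93, 0.65, 0.86], [-2.17, 0.41, 0.78, 1.49], [-1.88, 1.22, -4.12, 0.68]]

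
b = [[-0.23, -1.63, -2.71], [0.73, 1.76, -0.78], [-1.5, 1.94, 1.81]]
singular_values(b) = [4.19, 2.03, 1.39]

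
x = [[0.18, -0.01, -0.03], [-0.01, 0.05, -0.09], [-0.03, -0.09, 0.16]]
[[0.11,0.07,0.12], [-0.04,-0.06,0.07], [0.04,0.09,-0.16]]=x@[[0.55, 0.55, 0.62], [-0.83, 0.27, 0.49], [-0.10, 0.79, -0.61]]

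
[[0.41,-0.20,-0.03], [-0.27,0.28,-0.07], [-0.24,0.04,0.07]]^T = [[0.41, -0.27, -0.24], [-0.2, 0.28, 0.04], [-0.03, -0.07, 0.07]]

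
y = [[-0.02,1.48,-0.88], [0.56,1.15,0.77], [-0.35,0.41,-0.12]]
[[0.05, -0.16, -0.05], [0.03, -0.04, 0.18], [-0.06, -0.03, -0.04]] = y@[[0.18, -0.02, 0.12], [-0.01, -0.07, 0.03], [-0.08, 0.07, 0.1]]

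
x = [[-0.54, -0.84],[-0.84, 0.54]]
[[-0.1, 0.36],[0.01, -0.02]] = x@ [[0.05, -0.18], [0.09, -0.31]]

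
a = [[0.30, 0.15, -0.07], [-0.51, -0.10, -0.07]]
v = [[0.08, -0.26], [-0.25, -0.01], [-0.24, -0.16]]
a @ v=[[0.0,  -0.07],[0.0,  0.14]]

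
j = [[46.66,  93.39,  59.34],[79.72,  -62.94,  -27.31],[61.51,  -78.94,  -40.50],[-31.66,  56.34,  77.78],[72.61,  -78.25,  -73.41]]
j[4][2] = -73.41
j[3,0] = -31.66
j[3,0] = -31.66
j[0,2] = 59.34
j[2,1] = -78.94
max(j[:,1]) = 93.39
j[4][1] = -78.25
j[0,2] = 59.34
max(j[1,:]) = 79.72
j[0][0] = 46.66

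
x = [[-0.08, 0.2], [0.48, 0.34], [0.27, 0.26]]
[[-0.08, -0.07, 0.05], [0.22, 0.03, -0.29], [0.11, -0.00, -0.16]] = x @ [[0.57, 0.24, -0.61], [-0.16, -0.26, 0.02]]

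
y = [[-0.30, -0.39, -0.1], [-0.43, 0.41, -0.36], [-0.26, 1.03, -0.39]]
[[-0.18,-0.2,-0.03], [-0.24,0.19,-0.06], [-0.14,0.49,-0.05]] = y @[[0.65, -0.01, -0.11], [-0.01, 0.5, 0.06], [-0.11, 0.06, 0.37]]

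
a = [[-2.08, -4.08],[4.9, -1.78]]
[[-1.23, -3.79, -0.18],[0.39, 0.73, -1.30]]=a @ [[0.16, 0.41, -0.21], [0.22, 0.72, 0.15]]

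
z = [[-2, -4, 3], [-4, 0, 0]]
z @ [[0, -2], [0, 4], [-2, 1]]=[[-6, -9], [0, 8]]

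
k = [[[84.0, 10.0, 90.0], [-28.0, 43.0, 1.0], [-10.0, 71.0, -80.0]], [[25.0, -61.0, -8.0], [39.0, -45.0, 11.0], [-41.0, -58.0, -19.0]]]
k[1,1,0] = 39.0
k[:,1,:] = [[-28.0, 43.0, 1.0], [39.0, -45.0, 11.0]]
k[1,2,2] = -19.0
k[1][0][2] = -8.0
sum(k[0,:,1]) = 124.0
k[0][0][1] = 10.0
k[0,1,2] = 1.0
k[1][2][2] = -19.0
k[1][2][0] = -41.0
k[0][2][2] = -80.0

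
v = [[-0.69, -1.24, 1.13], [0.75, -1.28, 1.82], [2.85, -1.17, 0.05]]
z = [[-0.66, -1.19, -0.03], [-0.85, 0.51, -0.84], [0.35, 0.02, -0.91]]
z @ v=[[-0.52, 2.38, -2.91], [-1.42, 1.38, -0.07], [-2.82, 0.61, 0.39]]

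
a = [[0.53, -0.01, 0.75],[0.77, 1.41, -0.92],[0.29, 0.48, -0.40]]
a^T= [[0.53, 0.77, 0.29], [-0.01, 1.41, 0.48], [0.75, -0.92, -0.40]]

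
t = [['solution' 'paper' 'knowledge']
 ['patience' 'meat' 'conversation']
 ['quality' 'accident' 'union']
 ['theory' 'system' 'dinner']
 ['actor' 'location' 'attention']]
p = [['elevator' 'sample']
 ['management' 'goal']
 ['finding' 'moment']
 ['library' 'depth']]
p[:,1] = ['sample', 'goal', 'moment', 'depth']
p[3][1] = 'depth'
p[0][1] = 'sample'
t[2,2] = 'union'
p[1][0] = 'management'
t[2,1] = 'accident'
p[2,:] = ['finding', 'moment']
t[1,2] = 'conversation'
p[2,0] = 'finding'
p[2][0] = 'finding'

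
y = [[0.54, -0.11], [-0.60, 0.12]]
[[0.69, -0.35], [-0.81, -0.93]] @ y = [[0.58, -0.12], [0.12, -0.02]]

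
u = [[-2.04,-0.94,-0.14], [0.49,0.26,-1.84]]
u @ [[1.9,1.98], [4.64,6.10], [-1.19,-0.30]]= [[-8.07, -9.73], [4.33, 3.11]]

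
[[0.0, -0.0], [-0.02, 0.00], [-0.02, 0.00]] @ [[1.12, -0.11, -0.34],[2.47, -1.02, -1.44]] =[[0.0, 0.00, 0.00], [-0.02, 0.0, 0.01], [-0.02, 0.0, 0.01]]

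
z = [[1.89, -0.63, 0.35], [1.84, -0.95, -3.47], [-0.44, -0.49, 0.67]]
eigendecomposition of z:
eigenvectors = [[-0.24-0.55j, -0.24+0.55j, (0.15+0j)], [(-0.7+0j), -0.70-0.00j, (0.96+0j)], [(0.38-0.11j), 0.38+0.11j, 0.24+0.00j]]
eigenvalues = [(1.57+0.9j), (1.57-0.9j), (-1.54+0j)]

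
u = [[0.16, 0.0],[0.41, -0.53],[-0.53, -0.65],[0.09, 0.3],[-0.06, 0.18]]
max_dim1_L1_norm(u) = 1.18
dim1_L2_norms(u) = [0.16, 0.67, 0.84, 0.31, 0.19]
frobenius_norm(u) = 1.15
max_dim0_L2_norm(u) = 0.91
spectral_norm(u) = 0.94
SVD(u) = [[0.06,  0.23],  [-0.38,  0.86],  [-0.85,  -0.42],  [0.33,  -0.03],  [0.16,  -0.18]] @ diag([0.9371568766995355, 0.6586630310369418]) @ [[0.34, 0.94], [0.94, -0.34]]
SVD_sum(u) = [[0.02,  0.05],  [-0.12,  -0.34],  [-0.27,  -0.74],  [0.11,  0.29],  [0.05,  0.14]] + [[0.14, -0.05], [0.53, -0.19], [-0.26, 0.09], [-0.02, 0.01], [-0.11, 0.04]]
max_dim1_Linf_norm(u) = 0.65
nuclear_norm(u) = 1.60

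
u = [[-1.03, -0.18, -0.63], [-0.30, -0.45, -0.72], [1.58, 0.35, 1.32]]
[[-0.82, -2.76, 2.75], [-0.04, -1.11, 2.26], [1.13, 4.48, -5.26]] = u @ [[1.01, 2.26, -0.88], [-0.05, -0.24, 0.45], [-0.34, 0.75, -3.05]]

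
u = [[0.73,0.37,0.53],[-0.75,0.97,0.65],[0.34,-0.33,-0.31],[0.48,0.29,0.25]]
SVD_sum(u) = [[-0.10, 0.17, 0.13], [-0.59, 1.0, 0.74], [0.24, -0.4, -0.3], [-0.06, 0.1, 0.07]] + [[0.84,0.23,0.36], [-0.16,-0.04,-0.07], [0.09,0.02,0.04], [0.53,0.14,0.23]] + [[-0.01, -0.03, 0.04],[0.0, 0.02, -0.02],[0.01, 0.04, -0.05],[0.01, 0.05, -0.05]]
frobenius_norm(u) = 1.89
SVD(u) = [[0.16, -0.83, 0.42], [0.91, 0.16, -0.25], [-0.37, -0.09, -0.6], [0.09, -0.52, -0.63]] @ diag([1.5077790162441667, 1.1347367895925609, 0.1147817778174784]) @ [[-0.43,  0.72,  0.54],[-0.89,  -0.24,  -0.39],[-0.15,  -0.65,  0.75]]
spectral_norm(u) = 1.51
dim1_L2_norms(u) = [0.98, 1.39, 0.57, 0.61]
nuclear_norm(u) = 2.76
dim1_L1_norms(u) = [1.63, 2.37, 0.98, 1.02]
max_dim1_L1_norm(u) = 2.37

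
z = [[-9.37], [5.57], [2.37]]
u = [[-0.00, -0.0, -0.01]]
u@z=[[-0.02]]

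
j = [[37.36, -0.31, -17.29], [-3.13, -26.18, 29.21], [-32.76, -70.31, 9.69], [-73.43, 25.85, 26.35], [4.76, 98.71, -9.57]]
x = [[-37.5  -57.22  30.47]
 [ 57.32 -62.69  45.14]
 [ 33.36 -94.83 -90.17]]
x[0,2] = 30.47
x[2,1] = -94.83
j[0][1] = -0.31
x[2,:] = [33.36, -94.83, -90.17]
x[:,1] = [-57.22, -62.69, -94.83]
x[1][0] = 57.32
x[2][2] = -90.17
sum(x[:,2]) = -14.560000000000002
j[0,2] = -17.29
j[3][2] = 26.35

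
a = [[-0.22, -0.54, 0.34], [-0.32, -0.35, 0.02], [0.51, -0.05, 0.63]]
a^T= [[-0.22, -0.32, 0.51], [-0.54, -0.35, -0.05], [0.34, 0.02, 0.63]]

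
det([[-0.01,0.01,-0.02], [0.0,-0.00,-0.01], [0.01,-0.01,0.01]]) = 0.000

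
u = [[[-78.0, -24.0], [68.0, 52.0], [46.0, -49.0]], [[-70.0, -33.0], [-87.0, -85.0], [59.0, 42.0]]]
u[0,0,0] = -78.0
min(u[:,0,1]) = -33.0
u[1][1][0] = -87.0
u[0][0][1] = -24.0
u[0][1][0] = 68.0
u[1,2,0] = 59.0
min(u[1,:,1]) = -85.0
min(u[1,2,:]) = 42.0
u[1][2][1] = 42.0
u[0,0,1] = -24.0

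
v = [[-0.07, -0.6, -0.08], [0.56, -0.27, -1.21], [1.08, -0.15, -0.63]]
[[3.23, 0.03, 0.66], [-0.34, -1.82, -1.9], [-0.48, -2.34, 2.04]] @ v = [[0.50, -2.05, -0.71], [-3.05, 0.98, 3.43], [0.93, 0.61, 1.58]]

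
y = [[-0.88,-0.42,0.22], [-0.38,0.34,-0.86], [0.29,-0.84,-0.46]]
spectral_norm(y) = 1.00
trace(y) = -1.00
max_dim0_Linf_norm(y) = 0.88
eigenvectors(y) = [[-0.24+0.00j, 0.68+0.00j, (0.68-0j)], [0.82+0.00j, 0.14-0.38j, (0.14+0.38j)], [(-0.52+0j), -0.09-0.60j, (-0.09+0.6j)]]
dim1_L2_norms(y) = [1.0, 1.0, 1.0]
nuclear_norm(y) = 3.00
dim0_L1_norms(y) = [1.55, 1.6, 1.54]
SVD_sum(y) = [[-0.55, 0.28, 0.11], [-0.29, 0.15, 0.06], [0.62, -0.32, -0.13]] + [[-0.05, -0.03, -0.14],[-0.25, -0.19, -0.77],[-0.16, -0.12, -0.49]] + [[-0.28, -0.66, 0.25], [0.16, 0.38, -0.14], [-0.17, -0.41, 0.15]]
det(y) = 1.00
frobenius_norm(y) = 1.73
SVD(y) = [[-0.62, -0.16, 0.77],[-0.33, -0.84, -0.44],[0.71, -0.53, 0.47]] @ diag([1.0022781346970275, 0.9999599703480075, 0.9978068943487305]) @ [[0.88,-0.44,-0.18], [0.3,0.22,0.93], [-0.37,-0.87,0.33]]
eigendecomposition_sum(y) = [[(0.06+0j), -0.20+0.00j, 0.13+0.00j], [-0.20+0.00j, (0.67-0j), -0.42-0.00j], [(0.13+0j), (-0.43+0j), 0.27+0.00j]] + [[-0.47+0.02j, (-0.11-0.25j), (0.05-0.4j)], [-0.09+0.27j, -0.16+0.01j, (-0.22-0.11j)], [(0.08+0.42j), -0.21+0.13j, (-0.36+0.01j)]] + [[(-0.47-0.02j),-0.11+0.25j,(0.05+0.4j)], [(-0.09-0.27j),-0.16-0.01j,-0.22+0.11j], [0.08-0.42j,(-0.21-0.13j),(-0.36-0.01j)]]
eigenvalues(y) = [(1+0j), (-1+0.04j), (-1-0.04j)]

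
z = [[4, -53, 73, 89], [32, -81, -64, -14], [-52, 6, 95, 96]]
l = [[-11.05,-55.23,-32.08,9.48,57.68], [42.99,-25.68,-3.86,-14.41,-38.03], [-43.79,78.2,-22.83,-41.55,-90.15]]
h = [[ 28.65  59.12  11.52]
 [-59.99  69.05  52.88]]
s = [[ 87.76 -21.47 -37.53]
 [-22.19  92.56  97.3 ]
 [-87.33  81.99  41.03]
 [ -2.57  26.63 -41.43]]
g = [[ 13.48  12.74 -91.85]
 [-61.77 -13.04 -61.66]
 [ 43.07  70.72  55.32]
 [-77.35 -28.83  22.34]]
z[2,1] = 6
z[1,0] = 32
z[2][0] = -52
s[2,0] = -87.33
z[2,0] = -52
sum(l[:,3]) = -46.48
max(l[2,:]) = 78.2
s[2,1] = 81.99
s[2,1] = 81.99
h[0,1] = 59.12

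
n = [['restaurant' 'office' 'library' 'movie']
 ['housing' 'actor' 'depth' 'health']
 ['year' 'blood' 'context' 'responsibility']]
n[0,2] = 'library'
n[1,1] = 'actor'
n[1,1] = 'actor'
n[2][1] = 'blood'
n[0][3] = 'movie'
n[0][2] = 'library'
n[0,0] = 'restaurant'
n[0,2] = 'library'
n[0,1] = 'office'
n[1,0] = 'housing'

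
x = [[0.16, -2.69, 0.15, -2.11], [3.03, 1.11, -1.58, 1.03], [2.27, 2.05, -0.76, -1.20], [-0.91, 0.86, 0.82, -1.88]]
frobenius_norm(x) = 6.55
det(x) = -0.11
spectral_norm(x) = 4.99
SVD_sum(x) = [[-1.40,-1.13,0.7,-0.51], [2.50,2.02,-1.25,0.91], [1.9,1.53,-0.95,0.69], [-0.64,-0.52,0.32,-0.24]] + [[0.94, -0.29, -0.1, -2.08], [0.10, -0.03, -0.01, -0.21], [0.73, -0.22, -0.08, -1.61], [0.48, -0.15, -0.05, -1.07]] + [[0.62,  -1.27,  -0.46,  0.48],[0.43,  -0.88,  -0.32,  0.33],[-0.36,  0.74,  0.27,  -0.28],[-0.75,  1.53,  0.55,  -0.58]] + [[-0.0,0.00,-0.00,-0.00], [-0.00,0.0,-0.0,-0.0], [0.0,-0.00,0.00,0.0], [-0.0,0.0,-0.0,-0.0]]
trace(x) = -1.37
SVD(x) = [[0.4, 0.73, 0.55, 0.03], [-0.71, 0.08, 0.38, 0.58], [-0.54, 0.57, -0.32, -0.53], [0.18, 0.38, -0.67, 0.62]] @ diag([4.994633347899655, 3.153595335618391, 2.8218021866288256, 0.002568803495605787]) @ [[-0.7,-0.57,0.35,-0.26],[0.41,-0.12,-0.04,-0.9],[0.40,-0.81,-0.29,0.31],[-0.43,0.05,-0.89,-0.16]]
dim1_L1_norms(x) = [5.11, 6.75, 6.28, 4.47]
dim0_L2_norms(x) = [3.9, 3.66, 1.94, 3.24]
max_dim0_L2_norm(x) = 3.9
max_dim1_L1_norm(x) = 6.75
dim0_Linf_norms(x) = [3.03, 2.69, 1.58, 2.11]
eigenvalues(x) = [(0.3+2.93j), (0.3-2.93j), (-1.98+0j), (0.01+0j)]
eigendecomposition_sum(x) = [[0.30+1.18j, (-1.18+0.83j), -0.12-0.56j, -0.49+0.22j], [(1.33+0.13j), (0.42+1.53j), (-0.63-0.08j), 0.04+0.59j], [1.51-0.61j, (1.31+1.42j), -0.72+0.26j, 0.37+0.61j], [0.03-0.70j, 0.79-0.27j, -0.02+0.33j, 0.31-0.04j]] + [[0.30-1.18j, (-1.18-0.83j), -0.12+0.56j, (-0.49-0.22j)], [1.33-0.13j, 0.42-1.53j, (-0.63+0.08j), 0.04-0.59j], [(1.51+0.61j), (1.31-1.42j), -0.72-0.26j, (0.37-0.61j)], [0.03+0.70j, 0.79+0.27j, -0.02-0.33j, (0.31+0.04j)]] + [[-0.44+0.00j, -0.32+0.00j, 0.39-0.00j, (-1.13+0j)],  [0.37-0.00j, 0.27-0.00j, (-0.33+0j), 0.95-0.00j],  [-0.75+0.00j, -0.56+0.00j, (0.67-0j), (-1.94+0j)],  [-0.96+0.00j, -0.72+0.00j, 0.86-0.00j, -2.49+0.00j]] + [[-0.00+0.00j,  (-0+0j),  0.00-0.00j,  (-0+0j)],[-0j,  0.00-0.00j,  (-0+0j),  0.00-0.00j],[(-0+0j),  -0.01+0.00j,  0.01-0.00j,  -0.01+0.00j],[-0.00+0.00j,  -0.00+0.00j,  0.00-0.00j,  -0.00+0.00j]]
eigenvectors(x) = [[-0.06+0.48j, (-0.06-0.48j), 0.32+0.00j, (-0.43+0j)],  [0.47+0.24j, 0.47-0.24j, -0.27+0.00j, (0.05+0j)],  [0.64+0.00j, (0.64-0j), (0.56+0j), -0.89+0.00j],  [0.11-0.25j, 0.11+0.25j, (0.72+0j), -0.16+0.00j]]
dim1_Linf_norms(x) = [2.69, 3.03, 2.27, 1.88]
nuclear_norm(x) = 10.97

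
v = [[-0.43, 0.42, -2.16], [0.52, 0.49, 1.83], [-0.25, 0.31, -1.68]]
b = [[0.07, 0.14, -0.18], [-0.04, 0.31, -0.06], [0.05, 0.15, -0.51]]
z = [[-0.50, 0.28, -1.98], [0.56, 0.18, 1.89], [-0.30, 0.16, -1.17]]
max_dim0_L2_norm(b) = 0.54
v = z + b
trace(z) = -1.49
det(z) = -0.00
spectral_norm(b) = 0.60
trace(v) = -1.62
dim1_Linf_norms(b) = [0.18, 0.31, 0.51]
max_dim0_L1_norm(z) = 5.04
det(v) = 0.16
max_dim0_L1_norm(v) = 5.67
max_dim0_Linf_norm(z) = 1.98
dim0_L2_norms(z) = [0.81, 0.37, 2.98]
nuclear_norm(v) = 4.15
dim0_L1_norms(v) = [1.2, 1.22, 5.67]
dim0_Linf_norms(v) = [0.52, 0.49, 2.16]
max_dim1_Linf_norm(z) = 1.98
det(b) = -0.01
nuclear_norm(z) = 3.44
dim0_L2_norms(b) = [0.09, 0.37, 0.54]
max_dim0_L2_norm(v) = 3.29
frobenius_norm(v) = 3.44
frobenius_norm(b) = 0.67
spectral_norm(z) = 3.09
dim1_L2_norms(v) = [2.24, 1.96, 1.73]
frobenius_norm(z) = 3.11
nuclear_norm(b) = 0.94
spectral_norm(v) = 3.37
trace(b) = -0.13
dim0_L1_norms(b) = [0.16, 0.6, 0.75]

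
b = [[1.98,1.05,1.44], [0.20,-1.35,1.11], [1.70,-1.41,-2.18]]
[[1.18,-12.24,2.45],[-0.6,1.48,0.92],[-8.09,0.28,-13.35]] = b @ [[-1.40, -3.78, -2.12], [1.56, -2.73, 1.75], [1.61, -1.31, 3.34]]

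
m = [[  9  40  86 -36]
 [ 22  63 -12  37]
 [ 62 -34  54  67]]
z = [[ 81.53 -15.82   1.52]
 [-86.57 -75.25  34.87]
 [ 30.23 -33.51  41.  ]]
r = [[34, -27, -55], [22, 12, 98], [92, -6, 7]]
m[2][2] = 54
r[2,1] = -6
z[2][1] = -33.51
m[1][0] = 22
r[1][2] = 98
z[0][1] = -15.82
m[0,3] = -36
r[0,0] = 34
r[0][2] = -55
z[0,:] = [81.53, -15.82, 1.52]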